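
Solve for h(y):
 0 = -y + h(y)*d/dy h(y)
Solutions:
 h(y) = -sqrt(C1 + y^2)
 h(y) = sqrt(C1 + y^2)


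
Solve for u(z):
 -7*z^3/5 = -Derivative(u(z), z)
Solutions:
 u(z) = C1 + 7*z^4/20


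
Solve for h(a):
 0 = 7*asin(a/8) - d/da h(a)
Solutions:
 h(a) = C1 + 7*a*asin(a/8) + 7*sqrt(64 - a^2)


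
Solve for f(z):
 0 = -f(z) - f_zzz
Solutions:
 f(z) = C3*exp(-z) + (C1*sin(sqrt(3)*z/2) + C2*cos(sqrt(3)*z/2))*exp(z/2)


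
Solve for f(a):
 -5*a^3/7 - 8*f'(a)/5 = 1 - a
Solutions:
 f(a) = C1 - 25*a^4/224 + 5*a^2/16 - 5*a/8


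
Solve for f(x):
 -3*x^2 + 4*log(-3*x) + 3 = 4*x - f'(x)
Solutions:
 f(x) = C1 + x^3 + 2*x^2 - 4*x*log(-x) + x*(1 - 4*log(3))


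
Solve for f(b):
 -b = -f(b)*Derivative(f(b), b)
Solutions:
 f(b) = -sqrt(C1 + b^2)
 f(b) = sqrt(C1 + b^2)


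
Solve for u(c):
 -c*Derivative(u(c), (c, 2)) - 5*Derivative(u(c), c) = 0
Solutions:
 u(c) = C1 + C2/c^4


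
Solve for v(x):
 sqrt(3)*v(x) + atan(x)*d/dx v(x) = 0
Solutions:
 v(x) = C1*exp(-sqrt(3)*Integral(1/atan(x), x))


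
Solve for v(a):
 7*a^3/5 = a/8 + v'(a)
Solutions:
 v(a) = C1 + 7*a^4/20 - a^2/16


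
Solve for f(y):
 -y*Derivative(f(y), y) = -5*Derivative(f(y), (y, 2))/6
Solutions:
 f(y) = C1 + C2*erfi(sqrt(15)*y/5)


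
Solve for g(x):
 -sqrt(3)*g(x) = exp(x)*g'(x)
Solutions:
 g(x) = C1*exp(sqrt(3)*exp(-x))


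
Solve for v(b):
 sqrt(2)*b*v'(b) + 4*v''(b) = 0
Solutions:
 v(b) = C1 + C2*erf(2^(3/4)*b/4)


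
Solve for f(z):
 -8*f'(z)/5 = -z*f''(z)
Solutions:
 f(z) = C1 + C2*z^(13/5)


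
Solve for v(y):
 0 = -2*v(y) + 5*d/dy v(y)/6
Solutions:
 v(y) = C1*exp(12*y/5)


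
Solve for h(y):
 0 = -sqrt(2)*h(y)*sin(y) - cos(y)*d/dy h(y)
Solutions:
 h(y) = C1*cos(y)^(sqrt(2))


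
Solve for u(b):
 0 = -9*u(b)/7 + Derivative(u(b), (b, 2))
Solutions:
 u(b) = C1*exp(-3*sqrt(7)*b/7) + C2*exp(3*sqrt(7)*b/7)


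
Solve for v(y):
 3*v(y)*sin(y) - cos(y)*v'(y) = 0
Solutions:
 v(y) = C1/cos(y)^3


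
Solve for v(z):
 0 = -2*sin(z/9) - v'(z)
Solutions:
 v(z) = C1 + 18*cos(z/9)


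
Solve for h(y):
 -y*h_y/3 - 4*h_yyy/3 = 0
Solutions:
 h(y) = C1 + Integral(C2*airyai(-2^(1/3)*y/2) + C3*airybi(-2^(1/3)*y/2), y)


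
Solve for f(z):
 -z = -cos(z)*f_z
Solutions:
 f(z) = C1 + Integral(z/cos(z), z)


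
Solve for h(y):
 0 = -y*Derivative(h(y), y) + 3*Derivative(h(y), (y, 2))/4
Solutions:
 h(y) = C1 + C2*erfi(sqrt(6)*y/3)


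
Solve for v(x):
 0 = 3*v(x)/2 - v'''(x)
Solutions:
 v(x) = C3*exp(2^(2/3)*3^(1/3)*x/2) + (C1*sin(2^(2/3)*3^(5/6)*x/4) + C2*cos(2^(2/3)*3^(5/6)*x/4))*exp(-2^(2/3)*3^(1/3)*x/4)


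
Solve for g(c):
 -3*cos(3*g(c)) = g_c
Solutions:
 g(c) = -asin((C1 + exp(18*c))/(C1 - exp(18*c)))/3 + pi/3
 g(c) = asin((C1 + exp(18*c))/(C1 - exp(18*c)))/3


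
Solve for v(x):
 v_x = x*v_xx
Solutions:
 v(x) = C1 + C2*x^2


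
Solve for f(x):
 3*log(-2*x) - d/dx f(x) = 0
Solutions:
 f(x) = C1 + 3*x*log(-x) + 3*x*(-1 + log(2))


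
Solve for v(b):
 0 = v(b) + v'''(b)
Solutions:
 v(b) = C3*exp(-b) + (C1*sin(sqrt(3)*b/2) + C2*cos(sqrt(3)*b/2))*exp(b/2)


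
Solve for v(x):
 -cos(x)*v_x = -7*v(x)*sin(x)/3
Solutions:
 v(x) = C1/cos(x)^(7/3)


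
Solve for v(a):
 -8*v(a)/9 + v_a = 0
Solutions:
 v(a) = C1*exp(8*a/9)


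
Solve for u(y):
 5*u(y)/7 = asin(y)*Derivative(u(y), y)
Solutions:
 u(y) = C1*exp(5*Integral(1/asin(y), y)/7)


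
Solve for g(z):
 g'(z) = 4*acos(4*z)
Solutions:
 g(z) = C1 + 4*z*acos(4*z) - sqrt(1 - 16*z^2)


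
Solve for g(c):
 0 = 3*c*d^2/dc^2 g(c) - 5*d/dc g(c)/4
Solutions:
 g(c) = C1 + C2*c^(17/12)


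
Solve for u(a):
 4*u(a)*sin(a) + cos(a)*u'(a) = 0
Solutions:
 u(a) = C1*cos(a)^4


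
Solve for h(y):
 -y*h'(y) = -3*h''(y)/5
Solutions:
 h(y) = C1 + C2*erfi(sqrt(30)*y/6)


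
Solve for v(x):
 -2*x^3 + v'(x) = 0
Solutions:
 v(x) = C1 + x^4/2


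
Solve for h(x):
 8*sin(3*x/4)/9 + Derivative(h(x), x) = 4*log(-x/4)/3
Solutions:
 h(x) = C1 + 4*x*log(-x)/3 - 8*x*log(2)/3 - 4*x/3 + 32*cos(3*x/4)/27


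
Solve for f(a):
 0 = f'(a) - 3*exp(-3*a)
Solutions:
 f(a) = C1 - exp(-3*a)


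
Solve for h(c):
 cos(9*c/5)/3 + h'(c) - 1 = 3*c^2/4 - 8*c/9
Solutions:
 h(c) = C1 + c^3/4 - 4*c^2/9 + c - 5*sin(9*c/5)/27


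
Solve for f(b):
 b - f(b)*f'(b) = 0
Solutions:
 f(b) = -sqrt(C1 + b^2)
 f(b) = sqrt(C1 + b^2)


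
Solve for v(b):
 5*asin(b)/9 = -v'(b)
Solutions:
 v(b) = C1 - 5*b*asin(b)/9 - 5*sqrt(1 - b^2)/9


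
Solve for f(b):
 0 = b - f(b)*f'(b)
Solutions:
 f(b) = -sqrt(C1 + b^2)
 f(b) = sqrt(C1 + b^2)


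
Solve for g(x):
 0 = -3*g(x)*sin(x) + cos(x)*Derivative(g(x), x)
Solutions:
 g(x) = C1/cos(x)^3


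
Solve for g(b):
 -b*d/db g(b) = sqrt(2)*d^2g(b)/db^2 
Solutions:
 g(b) = C1 + C2*erf(2^(1/4)*b/2)


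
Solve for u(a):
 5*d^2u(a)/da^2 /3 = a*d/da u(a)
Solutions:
 u(a) = C1 + C2*erfi(sqrt(30)*a/10)


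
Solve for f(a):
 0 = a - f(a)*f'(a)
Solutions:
 f(a) = -sqrt(C1 + a^2)
 f(a) = sqrt(C1 + a^2)


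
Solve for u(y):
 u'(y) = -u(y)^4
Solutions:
 u(y) = (-3^(2/3) - 3*3^(1/6)*I)*(1/(C1 + y))^(1/3)/6
 u(y) = (-3^(2/3) + 3*3^(1/6)*I)*(1/(C1 + y))^(1/3)/6
 u(y) = (1/(C1 + 3*y))^(1/3)


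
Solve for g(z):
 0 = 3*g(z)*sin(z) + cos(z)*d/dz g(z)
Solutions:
 g(z) = C1*cos(z)^3


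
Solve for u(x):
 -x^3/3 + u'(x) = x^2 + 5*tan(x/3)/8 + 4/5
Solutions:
 u(x) = C1 + x^4/12 + x^3/3 + 4*x/5 - 15*log(cos(x/3))/8


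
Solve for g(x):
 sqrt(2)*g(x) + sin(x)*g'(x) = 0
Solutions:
 g(x) = C1*(cos(x) + 1)^(sqrt(2)/2)/(cos(x) - 1)^(sqrt(2)/2)


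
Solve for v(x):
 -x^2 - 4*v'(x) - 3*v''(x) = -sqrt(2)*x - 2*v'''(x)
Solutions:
 v(x) = C1 + C2*exp(x*(3 - sqrt(41))/4) + C3*exp(x*(3 + sqrt(41))/4) - x^3/12 + sqrt(2)*x^2/8 + 3*x^2/16 - 17*x/32 - 3*sqrt(2)*x/16


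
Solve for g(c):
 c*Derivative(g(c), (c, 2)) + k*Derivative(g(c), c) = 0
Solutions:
 g(c) = C1 + c^(1 - re(k))*(C2*sin(log(c)*Abs(im(k))) + C3*cos(log(c)*im(k)))


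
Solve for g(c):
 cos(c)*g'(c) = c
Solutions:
 g(c) = C1 + Integral(c/cos(c), c)


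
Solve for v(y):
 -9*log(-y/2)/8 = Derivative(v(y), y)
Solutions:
 v(y) = C1 - 9*y*log(-y)/8 + 9*y*(log(2) + 1)/8


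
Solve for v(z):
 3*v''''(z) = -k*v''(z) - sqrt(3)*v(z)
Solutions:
 v(z) = C1*exp(-sqrt(6)*z*sqrt(-k - sqrt(k^2 - 12*sqrt(3)))/6) + C2*exp(sqrt(6)*z*sqrt(-k - sqrt(k^2 - 12*sqrt(3)))/6) + C3*exp(-sqrt(6)*z*sqrt(-k + sqrt(k^2 - 12*sqrt(3)))/6) + C4*exp(sqrt(6)*z*sqrt(-k + sqrt(k^2 - 12*sqrt(3)))/6)


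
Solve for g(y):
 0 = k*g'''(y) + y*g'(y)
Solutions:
 g(y) = C1 + Integral(C2*airyai(y*(-1/k)^(1/3)) + C3*airybi(y*(-1/k)^(1/3)), y)


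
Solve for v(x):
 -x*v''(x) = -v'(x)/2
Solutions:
 v(x) = C1 + C2*x^(3/2)


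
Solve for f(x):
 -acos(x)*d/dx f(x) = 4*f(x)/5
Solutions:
 f(x) = C1*exp(-4*Integral(1/acos(x), x)/5)


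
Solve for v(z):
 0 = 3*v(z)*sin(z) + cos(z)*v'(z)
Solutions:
 v(z) = C1*cos(z)^3


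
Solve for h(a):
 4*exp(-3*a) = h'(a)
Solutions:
 h(a) = C1 - 4*exp(-3*a)/3


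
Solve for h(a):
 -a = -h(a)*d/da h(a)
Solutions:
 h(a) = -sqrt(C1 + a^2)
 h(a) = sqrt(C1 + a^2)


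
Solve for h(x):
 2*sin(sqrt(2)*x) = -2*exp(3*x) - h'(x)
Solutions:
 h(x) = C1 - 2*exp(3*x)/3 + sqrt(2)*cos(sqrt(2)*x)


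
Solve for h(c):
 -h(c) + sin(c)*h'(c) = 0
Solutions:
 h(c) = C1*sqrt(cos(c) - 1)/sqrt(cos(c) + 1)


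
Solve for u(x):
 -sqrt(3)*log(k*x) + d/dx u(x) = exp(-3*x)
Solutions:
 u(x) = C1 + sqrt(3)*x*log(k*x) - sqrt(3)*x - exp(-3*x)/3


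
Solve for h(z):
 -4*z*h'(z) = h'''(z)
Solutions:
 h(z) = C1 + Integral(C2*airyai(-2^(2/3)*z) + C3*airybi(-2^(2/3)*z), z)


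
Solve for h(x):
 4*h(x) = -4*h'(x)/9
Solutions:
 h(x) = C1*exp(-9*x)


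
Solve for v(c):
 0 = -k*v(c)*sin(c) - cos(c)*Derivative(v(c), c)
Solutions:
 v(c) = C1*exp(k*log(cos(c)))


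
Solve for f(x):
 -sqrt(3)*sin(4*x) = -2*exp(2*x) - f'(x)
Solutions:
 f(x) = C1 - exp(2*x) - sqrt(3)*cos(4*x)/4


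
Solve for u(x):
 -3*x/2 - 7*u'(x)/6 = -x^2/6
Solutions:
 u(x) = C1 + x^3/21 - 9*x^2/14


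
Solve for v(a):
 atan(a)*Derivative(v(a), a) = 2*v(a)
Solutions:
 v(a) = C1*exp(2*Integral(1/atan(a), a))


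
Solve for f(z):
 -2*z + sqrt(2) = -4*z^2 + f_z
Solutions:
 f(z) = C1 + 4*z^3/3 - z^2 + sqrt(2)*z


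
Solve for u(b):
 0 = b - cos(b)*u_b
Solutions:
 u(b) = C1 + Integral(b/cos(b), b)


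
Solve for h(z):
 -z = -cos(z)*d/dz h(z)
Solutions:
 h(z) = C1 + Integral(z/cos(z), z)


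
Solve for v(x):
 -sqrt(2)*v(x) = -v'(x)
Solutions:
 v(x) = C1*exp(sqrt(2)*x)


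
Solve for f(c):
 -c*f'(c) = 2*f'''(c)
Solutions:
 f(c) = C1 + Integral(C2*airyai(-2^(2/3)*c/2) + C3*airybi(-2^(2/3)*c/2), c)


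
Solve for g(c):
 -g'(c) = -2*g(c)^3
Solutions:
 g(c) = -sqrt(2)*sqrt(-1/(C1 + 2*c))/2
 g(c) = sqrt(2)*sqrt(-1/(C1 + 2*c))/2


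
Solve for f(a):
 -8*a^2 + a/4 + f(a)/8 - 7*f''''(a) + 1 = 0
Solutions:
 f(a) = C1*exp(-686^(1/4)*a/14) + C2*exp(686^(1/4)*a/14) + C3*sin(686^(1/4)*a/14) + C4*cos(686^(1/4)*a/14) + 64*a^2 - 2*a - 8


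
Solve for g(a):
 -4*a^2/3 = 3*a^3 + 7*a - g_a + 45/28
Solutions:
 g(a) = C1 + 3*a^4/4 + 4*a^3/9 + 7*a^2/2 + 45*a/28


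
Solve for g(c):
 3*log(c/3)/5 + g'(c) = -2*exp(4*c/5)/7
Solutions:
 g(c) = C1 - 3*c*log(c)/5 + 3*c*(1 + log(3))/5 - 5*exp(4*c/5)/14


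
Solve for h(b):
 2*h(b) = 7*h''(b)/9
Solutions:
 h(b) = C1*exp(-3*sqrt(14)*b/7) + C2*exp(3*sqrt(14)*b/7)


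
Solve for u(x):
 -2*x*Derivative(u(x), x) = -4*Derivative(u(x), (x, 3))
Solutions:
 u(x) = C1 + Integral(C2*airyai(2^(2/3)*x/2) + C3*airybi(2^(2/3)*x/2), x)


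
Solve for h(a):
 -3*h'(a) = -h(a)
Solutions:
 h(a) = C1*exp(a/3)


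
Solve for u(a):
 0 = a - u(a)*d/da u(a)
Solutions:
 u(a) = -sqrt(C1 + a^2)
 u(a) = sqrt(C1 + a^2)


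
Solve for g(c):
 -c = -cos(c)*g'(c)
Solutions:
 g(c) = C1 + Integral(c/cos(c), c)


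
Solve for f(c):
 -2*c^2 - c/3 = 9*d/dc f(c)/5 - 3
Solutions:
 f(c) = C1 - 10*c^3/27 - 5*c^2/54 + 5*c/3


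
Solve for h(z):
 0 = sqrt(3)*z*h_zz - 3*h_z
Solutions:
 h(z) = C1 + C2*z^(1 + sqrt(3))


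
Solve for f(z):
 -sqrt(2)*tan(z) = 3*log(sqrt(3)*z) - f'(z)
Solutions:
 f(z) = C1 + 3*z*log(z) - 3*z + 3*z*log(3)/2 - sqrt(2)*log(cos(z))


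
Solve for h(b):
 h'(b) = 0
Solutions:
 h(b) = C1


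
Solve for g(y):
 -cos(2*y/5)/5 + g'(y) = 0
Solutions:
 g(y) = C1 + sin(2*y/5)/2


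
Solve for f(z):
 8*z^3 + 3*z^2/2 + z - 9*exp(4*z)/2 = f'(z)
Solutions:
 f(z) = C1 + 2*z^4 + z^3/2 + z^2/2 - 9*exp(4*z)/8


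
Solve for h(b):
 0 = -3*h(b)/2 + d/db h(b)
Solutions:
 h(b) = C1*exp(3*b/2)


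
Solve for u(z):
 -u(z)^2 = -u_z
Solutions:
 u(z) = -1/(C1 + z)


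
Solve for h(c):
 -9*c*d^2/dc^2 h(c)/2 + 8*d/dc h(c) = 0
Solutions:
 h(c) = C1 + C2*c^(25/9)


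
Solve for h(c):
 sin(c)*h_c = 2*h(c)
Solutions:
 h(c) = C1*(cos(c) - 1)/(cos(c) + 1)


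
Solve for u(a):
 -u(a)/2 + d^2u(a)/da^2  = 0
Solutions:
 u(a) = C1*exp(-sqrt(2)*a/2) + C2*exp(sqrt(2)*a/2)


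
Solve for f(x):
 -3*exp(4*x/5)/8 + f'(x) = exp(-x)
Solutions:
 f(x) = C1 + 15*exp(4*x/5)/32 - exp(-x)


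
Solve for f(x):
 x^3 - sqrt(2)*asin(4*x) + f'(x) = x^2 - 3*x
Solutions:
 f(x) = C1 - x^4/4 + x^3/3 - 3*x^2/2 + sqrt(2)*(x*asin(4*x) + sqrt(1 - 16*x^2)/4)


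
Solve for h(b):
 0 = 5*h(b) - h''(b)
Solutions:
 h(b) = C1*exp(-sqrt(5)*b) + C2*exp(sqrt(5)*b)


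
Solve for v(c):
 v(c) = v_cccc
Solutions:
 v(c) = C1*exp(-c) + C2*exp(c) + C3*sin(c) + C4*cos(c)


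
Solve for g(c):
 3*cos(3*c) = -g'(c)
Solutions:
 g(c) = C1 - sin(3*c)


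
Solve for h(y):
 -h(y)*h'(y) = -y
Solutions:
 h(y) = -sqrt(C1 + y^2)
 h(y) = sqrt(C1 + y^2)


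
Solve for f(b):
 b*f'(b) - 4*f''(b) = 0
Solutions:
 f(b) = C1 + C2*erfi(sqrt(2)*b/4)


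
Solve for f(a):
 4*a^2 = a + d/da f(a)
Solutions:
 f(a) = C1 + 4*a^3/3 - a^2/2


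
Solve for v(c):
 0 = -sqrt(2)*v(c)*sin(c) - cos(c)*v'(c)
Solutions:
 v(c) = C1*cos(c)^(sqrt(2))


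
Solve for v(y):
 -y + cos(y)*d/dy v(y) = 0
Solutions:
 v(y) = C1 + Integral(y/cos(y), y)


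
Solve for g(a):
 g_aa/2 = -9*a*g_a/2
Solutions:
 g(a) = C1 + C2*erf(3*sqrt(2)*a/2)


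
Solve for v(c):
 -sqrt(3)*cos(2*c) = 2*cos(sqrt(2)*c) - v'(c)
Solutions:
 v(c) = C1 + sqrt(3)*sin(2*c)/2 + sqrt(2)*sin(sqrt(2)*c)


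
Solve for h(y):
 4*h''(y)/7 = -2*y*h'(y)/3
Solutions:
 h(y) = C1 + C2*erf(sqrt(21)*y/6)


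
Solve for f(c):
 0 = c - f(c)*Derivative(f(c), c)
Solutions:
 f(c) = -sqrt(C1 + c^2)
 f(c) = sqrt(C1 + c^2)


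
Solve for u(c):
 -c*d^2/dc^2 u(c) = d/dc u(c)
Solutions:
 u(c) = C1 + C2*log(c)


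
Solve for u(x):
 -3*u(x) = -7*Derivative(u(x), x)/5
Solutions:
 u(x) = C1*exp(15*x/7)


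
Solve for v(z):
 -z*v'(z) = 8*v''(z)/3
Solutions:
 v(z) = C1 + C2*erf(sqrt(3)*z/4)


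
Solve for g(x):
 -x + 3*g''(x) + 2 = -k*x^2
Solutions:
 g(x) = C1 + C2*x - k*x^4/36 + x^3/18 - x^2/3


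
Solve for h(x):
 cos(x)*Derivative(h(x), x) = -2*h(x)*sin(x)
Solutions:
 h(x) = C1*cos(x)^2


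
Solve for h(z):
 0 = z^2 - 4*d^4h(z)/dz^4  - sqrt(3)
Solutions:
 h(z) = C1 + C2*z + C3*z^2 + C4*z^3 + z^6/1440 - sqrt(3)*z^4/96


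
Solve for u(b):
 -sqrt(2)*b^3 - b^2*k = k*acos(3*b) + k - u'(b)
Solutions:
 u(b) = C1 + sqrt(2)*b^4/4 + b^3*k/3 + b*k + k*(b*acos(3*b) - sqrt(1 - 9*b^2)/3)


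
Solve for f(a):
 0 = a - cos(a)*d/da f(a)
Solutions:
 f(a) = C1 + Integral(a/cos(a), a)


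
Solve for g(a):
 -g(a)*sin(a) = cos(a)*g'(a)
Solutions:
 g(a) = C1*cos(a)


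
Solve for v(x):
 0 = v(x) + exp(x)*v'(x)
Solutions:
 v(x) = C1*exp(exp(-x))


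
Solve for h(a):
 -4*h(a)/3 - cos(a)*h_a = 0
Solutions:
 h(a) = C1*(sin(a) - 1)^(2/3)/(sin(a) + 1)^(2/3)


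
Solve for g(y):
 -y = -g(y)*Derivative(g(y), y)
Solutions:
 g(y) = -sqrt(C1 + y^2)
 g(y) = sqrt(C1 + y^2)


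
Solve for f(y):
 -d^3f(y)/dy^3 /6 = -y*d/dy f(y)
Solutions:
 f(y) = C1 + Integral(C2*airyai(6^(1/3)*y) + C3*airybi(6^(1/3)*y), y)


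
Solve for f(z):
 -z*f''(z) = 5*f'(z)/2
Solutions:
 f(z) = C1 + C2/z^(3/2)


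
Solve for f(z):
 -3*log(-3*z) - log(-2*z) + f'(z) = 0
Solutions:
 f(z) = C1 + 4*z*log(-z) + z*(-4 + log(54))


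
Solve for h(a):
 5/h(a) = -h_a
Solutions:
 h(a) = -sqrt(C1 - 10*a)
 h(a) = sqrt(C1 - 10*a)


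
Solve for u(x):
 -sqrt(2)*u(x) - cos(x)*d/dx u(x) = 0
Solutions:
 u(x) = C1*(sin(x) - 1)^(sqrt(2)/2)/(sin(x) + 1)^(sqrt(2)/2)


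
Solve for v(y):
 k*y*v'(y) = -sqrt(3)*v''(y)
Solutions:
 v(y) = Piecewise((-sqrt(2)*3^(1/4)*sqrt(pi)*C1*erf(sqrt(2)*3^(3/4)*sqrt(k)*y/6)/(2*sqrt(k)) - C2, (k > 0) | (k < 0)), (-C1*y - C2, True))


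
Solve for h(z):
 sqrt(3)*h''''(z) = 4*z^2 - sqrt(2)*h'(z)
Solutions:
 h(z) = C1 + C4*exp(-2^(1/6)*3^(5/6)*z/3) + 2*sqrt(2)*z^3/3 + (C2*sin(2^(1/6)*3^(1/3)*z/2) + C3*cos(2^(1/6)*3^(1/3)*z/2))*exp(2^(1/6)*3^(5/6)*z/6)


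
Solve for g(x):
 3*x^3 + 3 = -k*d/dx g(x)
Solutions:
 g(x) = C1 - 3*x^4/(4*k) - 3*x/k


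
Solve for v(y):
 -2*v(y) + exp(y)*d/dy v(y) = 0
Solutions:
 v(y) = C1*exp(-2*exp(-y))


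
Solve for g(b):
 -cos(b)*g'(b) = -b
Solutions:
 g(b) = C1 + Integral(b/cos(b), b)


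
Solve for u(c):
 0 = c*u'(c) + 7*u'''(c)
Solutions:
 u(c) = C1 + Integral(C2*airyai(-7^(2/3)*c/7) + C3*airybi(-7^(2/3)*c/7), c)


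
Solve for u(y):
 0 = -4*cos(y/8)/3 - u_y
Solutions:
 u(y) = C1 - 32*sin(y/8)/3


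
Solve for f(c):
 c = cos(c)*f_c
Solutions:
 f(c) = C1 + Integral(c/cos(c), c)


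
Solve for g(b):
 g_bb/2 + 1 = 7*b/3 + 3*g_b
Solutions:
 g(b) = C1 + C2*exp(6*b) - 7*b^2/18 + 11*b/54


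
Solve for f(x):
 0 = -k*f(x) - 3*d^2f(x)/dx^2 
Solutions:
 f(x) = C1*exp(-sqrt(3)*x*sqrt(-k)/3) + C2*exp(sqrt(3)*x*sqrt(-k)/3)


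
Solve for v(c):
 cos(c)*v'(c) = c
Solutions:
 v(c) = C1 + Integral(c/cos(c), c)


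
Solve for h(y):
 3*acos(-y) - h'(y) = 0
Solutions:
 h(y) = C1 + 3*y*acos(-y) + 3*sqrt(1 - y^2)


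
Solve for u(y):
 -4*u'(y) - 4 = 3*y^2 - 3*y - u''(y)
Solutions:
 u(y) = C1 + C2*exp(4*y) - y^3/4 + 3*y^2/16 - 29*y/32


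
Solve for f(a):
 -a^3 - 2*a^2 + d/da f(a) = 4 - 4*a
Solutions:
 f(a) = C1 + a^4/4 + 2*a^3/3 - 2*a^2 + 4*a


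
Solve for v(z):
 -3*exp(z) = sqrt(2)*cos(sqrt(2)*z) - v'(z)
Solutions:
 v(z) = C1 + 3*exp(z) + sin(sqrt(2)*z)


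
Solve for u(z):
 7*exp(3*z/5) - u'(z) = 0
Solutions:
 u(z) = C1 + 35*exp(3*z/5)/3


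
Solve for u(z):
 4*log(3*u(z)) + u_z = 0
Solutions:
 Integral(1/(log(_y) + log(3)), (_y, u(z)))/4 = C1 - z


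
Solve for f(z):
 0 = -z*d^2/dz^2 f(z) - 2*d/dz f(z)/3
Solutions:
 f(z) = C1 + C2*z^(1/3)


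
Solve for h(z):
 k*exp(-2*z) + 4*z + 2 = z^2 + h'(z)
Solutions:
 h(z) = C1 - k*exp(-2*z)/2 - z^3/3 + 2*z^2 + 2*z


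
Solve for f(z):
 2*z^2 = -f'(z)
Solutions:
 f(z) = C1 - 2*z^3/3


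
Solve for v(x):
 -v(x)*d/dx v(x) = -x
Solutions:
 v(x) = -sqrt(C1 + x^2)
 v(x) = sqrt(C1 + x^2)


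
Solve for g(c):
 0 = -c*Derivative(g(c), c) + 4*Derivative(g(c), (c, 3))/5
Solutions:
 g(c) = C1 + Integral(C2*airyai(10^(1/3)*c/2) + C3*airybi(10^(1/3)*c/2), c)


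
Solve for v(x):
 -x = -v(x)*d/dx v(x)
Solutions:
 v(x) = -sqrt(C1 + x^2)
 v(x) = sqrt(C1 + x^2)


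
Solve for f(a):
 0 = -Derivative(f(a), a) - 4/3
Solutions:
 f(a) = C1 - 4*a/3


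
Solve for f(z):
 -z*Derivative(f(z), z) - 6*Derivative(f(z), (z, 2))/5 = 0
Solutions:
 f(z) = C1 + C2*erf(sqrt(15)*z/6)


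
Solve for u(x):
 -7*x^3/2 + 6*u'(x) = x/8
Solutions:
 u(x) = C1 + 7*x^4/48 + x^2/96


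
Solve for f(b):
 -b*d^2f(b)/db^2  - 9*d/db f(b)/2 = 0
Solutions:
 f(b) = C1 + C2/b^(7/2)


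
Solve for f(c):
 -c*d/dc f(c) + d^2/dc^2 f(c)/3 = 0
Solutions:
 f(c) = C1 + C2*erfi(sqrt(6)*c/2)


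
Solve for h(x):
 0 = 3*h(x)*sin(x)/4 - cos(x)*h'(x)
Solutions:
 h(x) = C1/cos(x)^(3/4)


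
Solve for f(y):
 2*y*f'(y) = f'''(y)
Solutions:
 f(y) = C1 + Integral(C2*airyai(2^(1/3)*y) + C3*airybi(2^(1/3)*y), y)


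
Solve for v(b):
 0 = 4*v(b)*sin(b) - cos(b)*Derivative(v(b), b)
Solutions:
 v(b) = C1/cos(b)^4


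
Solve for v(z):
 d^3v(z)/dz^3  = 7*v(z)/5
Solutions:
 v(z) = C3*exp(5^(2/3)*7^(1/3)*z/5) + (C1*sin(sqrt(3)*5^(2/3)*7^(1/3)*z/10) + C2*cos(sqrt(3)*5^(2/3)*7^(1/3)*z/10))*exp(-5^(2/3)*7^(1/3)*z/10)


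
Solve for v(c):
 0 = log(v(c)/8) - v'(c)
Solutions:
 Integral(1/(-log(_y) + 3*log(2)), (_y, v(c))) = C1 - c


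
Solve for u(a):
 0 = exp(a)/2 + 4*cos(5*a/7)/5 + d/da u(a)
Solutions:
 u(a) = C1 - exp(a)/2 - 28*sin(5*a/7)/25


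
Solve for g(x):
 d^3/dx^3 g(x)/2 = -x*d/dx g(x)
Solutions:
 g(x) = C1 + Integral(C2*airyai(-2^(1/3)*x) + C3*airybi(-2^(1/3)*x), x)


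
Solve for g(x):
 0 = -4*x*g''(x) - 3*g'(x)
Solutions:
 g(x) = C1 + C2*x^(1/4)


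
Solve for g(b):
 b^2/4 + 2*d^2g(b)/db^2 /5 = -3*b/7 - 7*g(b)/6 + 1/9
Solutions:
 g(b) = C1*sin(sqrt(105)*b/6) + C2*cos(sqrt(105)*b/6) - 3*b^2/14 - 18*b/49 + 178/735


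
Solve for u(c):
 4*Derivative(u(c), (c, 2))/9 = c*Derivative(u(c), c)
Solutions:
 u(c) = C1 + C2*erfi(3*sqrt(2)*c/4)


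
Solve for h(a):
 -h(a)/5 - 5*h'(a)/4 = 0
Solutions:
 h(a) = C1*exp(-4*a/25)


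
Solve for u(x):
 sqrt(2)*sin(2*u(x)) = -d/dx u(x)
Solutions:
 u(x) = pi - acos((-C1 - exp(4*sqrt(2)*x))/(C1 - exp(4*sqrt(2)*x)))/2
 u(x) = acos((-C1 - exp(4*sqrt(2)*x))/(C1 - exp(4*sqrt(2)*x)))/2


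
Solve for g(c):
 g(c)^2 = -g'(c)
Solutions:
 g(c) = 1/(C1 + c)


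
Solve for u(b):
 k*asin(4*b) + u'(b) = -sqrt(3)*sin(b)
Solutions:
 u(b) = C1 - k*(b*asin(4*b) + sqrt(1 - 16*b^2)/4) + sqrt(3)*cos(b)


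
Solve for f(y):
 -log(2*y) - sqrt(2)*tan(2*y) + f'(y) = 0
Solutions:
 f(y) = C1 + y*log(y) - y + y*log(2) - sqrt(2)*log(cos(2*y))/2


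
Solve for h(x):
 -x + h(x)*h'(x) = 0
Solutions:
 h(x) = -sqrt(C1 + x^2)
 h(x) = sqrt(C1 + x^2)


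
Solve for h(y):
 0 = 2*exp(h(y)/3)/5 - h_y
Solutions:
 h(y) = 3*log(-1/(C1 + 2*y)) + 3*log(15)


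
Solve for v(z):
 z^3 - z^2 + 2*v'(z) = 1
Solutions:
 v(z) = C1 - z^4/8 + z^3/6 + z/2


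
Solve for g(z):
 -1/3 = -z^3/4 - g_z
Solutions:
 g(z) = C1 - z^4/16 + z/3


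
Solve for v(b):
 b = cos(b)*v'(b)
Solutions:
 v(b) = C1 + Integral(b/cos(b), b)


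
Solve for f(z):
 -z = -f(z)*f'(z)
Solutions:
 f(z) = -sqrt(C1 + z^2)
 f(z) = sqrt(C1 + z^2)


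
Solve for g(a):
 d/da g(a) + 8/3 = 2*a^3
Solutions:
 g(a) = C1 + a^4/2 - 8*a/3


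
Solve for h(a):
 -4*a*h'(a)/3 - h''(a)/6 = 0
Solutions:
 h(a) = C1 + C2*erf(2*a)


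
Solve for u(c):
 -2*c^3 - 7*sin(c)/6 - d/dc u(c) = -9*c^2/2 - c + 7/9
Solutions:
 u(c) = C1 - c^4/2 + 3*c^3/2 + c^2/2 - 7*c/9 + 7*cos(c)/6


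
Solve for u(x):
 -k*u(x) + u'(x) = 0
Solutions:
 u(x) = C1*exp(k*x)


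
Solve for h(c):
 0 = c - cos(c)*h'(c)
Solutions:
 h(c) = C1 + Integral(c/cos(c), c)


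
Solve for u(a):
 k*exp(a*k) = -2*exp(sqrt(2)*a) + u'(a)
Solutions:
 u(a) = C1 + sqrt(2)*exp(sqrt(2)*a) + exp(a*k)


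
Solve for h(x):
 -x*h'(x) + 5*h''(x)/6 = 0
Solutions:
 h(x) = C1 + C2*erfi(sqrt(15)*x/5)


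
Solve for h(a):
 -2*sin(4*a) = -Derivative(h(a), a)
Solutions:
 h(a) = C1 - cos(4*a)/2


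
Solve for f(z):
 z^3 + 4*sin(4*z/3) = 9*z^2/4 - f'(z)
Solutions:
 f(z) = C1 - z^4/4 + 3*z^3/4 + 3*cos(4*z/3)


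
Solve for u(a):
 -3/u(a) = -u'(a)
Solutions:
 u(a) = -sqrt(C1 + 6*a)
 u(a) = sqrt(C1 + 6*a)


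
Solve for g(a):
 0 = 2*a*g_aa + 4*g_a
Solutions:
 g(a) = C1 + C2/a


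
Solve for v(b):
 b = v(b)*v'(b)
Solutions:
 v(b) = -sqrt(C1 + b^2)
 v(b) = sqrt(C1 + b^2)


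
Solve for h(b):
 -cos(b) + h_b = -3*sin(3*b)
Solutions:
 h(b) = C1 + sin(b) + cos(3*b)


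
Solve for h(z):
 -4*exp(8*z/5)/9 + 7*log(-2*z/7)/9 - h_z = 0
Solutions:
 h(z) = C1 + 7*z*log(-z)/9 + 7*z*(-log(7) - 1 + log(2))/9 - 5*exp(8*z/5)/18


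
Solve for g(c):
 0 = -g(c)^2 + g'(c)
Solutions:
 g(c) = -1/(C1 + c)


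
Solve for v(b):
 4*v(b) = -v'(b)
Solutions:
 v(b) = C1*exp(-4*b)


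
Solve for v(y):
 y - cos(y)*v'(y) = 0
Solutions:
 v(y) = C1 + Integral(y/cos(y), y)


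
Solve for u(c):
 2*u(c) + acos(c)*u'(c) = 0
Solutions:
 u(c) = C1*exp(-2*Integral(1/acos(c), c))


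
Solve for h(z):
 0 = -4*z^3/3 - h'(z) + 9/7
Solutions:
 h(z) = C1 - z^4/3 + 9*z/7


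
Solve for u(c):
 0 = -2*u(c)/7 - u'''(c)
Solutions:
 u(c) = C3*exp(-2^(1/3)*7^(2/3)*c/7) + (C1*sin(2^(1/3)*sqrt(3)*7^(2/3)*c/14) + C2*cos(2^(1/3)*sqrt(3)*7^(2/3)*c/14))*exp(2^(1/3)*7^(2/3)*c/14)


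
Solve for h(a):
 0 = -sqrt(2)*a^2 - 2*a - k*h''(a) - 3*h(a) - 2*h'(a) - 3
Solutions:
 h(a) = C1*exp(a*(sqrt(1 - 3*k) - 1)/k) + C2*exp(-a*(sqrt(1 - 3*k) + 1)/k) - sqrt(2)*a^2/3 - 2*a/3 + 4*sqrt(2)*a/9 + 2*sqrt(2)*k/9 - 5/9 - 8*sqrt(2)/27


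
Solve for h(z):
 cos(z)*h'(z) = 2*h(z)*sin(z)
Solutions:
 h(z) = C1/cos(z)^2


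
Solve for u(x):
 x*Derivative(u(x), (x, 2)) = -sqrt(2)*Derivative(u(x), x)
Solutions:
 u(x) = C1 + C2*x^(1 - sqrt(2))


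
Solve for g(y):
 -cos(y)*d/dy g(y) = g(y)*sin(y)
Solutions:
 g(y) = C1*cos(y)


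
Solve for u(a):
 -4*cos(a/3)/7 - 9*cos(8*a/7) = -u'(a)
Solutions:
 u(a) = C1 + 12*sin(a/3)/7 + 63*sin(8*a/7)/8


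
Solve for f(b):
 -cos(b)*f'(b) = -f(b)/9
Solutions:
 f(b) = C1*(sin(b) + 1)^(1/18)/(sin(b) - 1)^(1/18)


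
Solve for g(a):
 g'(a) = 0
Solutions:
 g(a) = C1


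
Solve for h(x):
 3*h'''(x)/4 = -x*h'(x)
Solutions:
 h(x) = C1 + Integral(C2*airyai(-6^(2/3)*x/3) + C3*airybi(-6^(2/3)*x/3), x)


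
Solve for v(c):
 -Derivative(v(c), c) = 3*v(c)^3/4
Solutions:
 v(c) = -sqrt(2)*sqrt(-1/(C1 - 3*c))
 v(c) = sqrt(2)*sqrt(-1/(C1 - 3*c))


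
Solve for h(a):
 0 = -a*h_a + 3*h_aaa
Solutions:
 h(a) = C1 + Integral(C2*airyai(3^(2/3)*a/3) + C3*airybi(3^(2/3)*a/3), a)


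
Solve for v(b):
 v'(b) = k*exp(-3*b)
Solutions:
 v(b) = C1 - k*exp(-3*b)/3


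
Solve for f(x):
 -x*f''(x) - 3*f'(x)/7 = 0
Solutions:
 f(x) = C1 + C2*x^(4/7)


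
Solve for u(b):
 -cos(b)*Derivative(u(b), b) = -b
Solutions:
 u(b) = C1 + Integral(b/cos(b), b)


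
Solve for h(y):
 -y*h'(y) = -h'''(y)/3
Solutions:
 h(y) = C1 + Integral(C2*airyai(3^(1/3)*y) + C3*airybi(3^(1/3)*y), y)


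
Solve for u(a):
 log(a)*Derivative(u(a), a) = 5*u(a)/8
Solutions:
 u(a) = C1*exp(5*li(a)/8)


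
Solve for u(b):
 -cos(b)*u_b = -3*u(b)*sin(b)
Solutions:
 u(b) = C1/cos(b)^3


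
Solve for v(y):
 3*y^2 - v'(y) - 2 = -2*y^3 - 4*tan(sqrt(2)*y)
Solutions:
 v(y) = C1 + y^4/2 + y^3 - 2*y - 2*sqrt(2)*log(cos(sqrt(2)*y))


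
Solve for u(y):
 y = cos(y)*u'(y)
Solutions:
 u(y) = C1 + Integral(y/cos(y), y)


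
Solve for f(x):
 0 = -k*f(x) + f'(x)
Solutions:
 f(x) = C1*exp(k*x)


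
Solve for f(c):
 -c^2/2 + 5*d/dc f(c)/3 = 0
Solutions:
 f(c) = C1 + c^3/10


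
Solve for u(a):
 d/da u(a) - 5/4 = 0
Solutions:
 u(a) = C1 + 5*a/4


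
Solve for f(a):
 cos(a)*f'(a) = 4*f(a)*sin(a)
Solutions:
 f(a) = C1/cos(a)^4


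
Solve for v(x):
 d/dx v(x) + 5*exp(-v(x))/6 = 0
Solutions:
 v(x) = log(C1 - 5*x/6)


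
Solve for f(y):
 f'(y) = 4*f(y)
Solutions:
 f(y) = C1*exp(4*y)


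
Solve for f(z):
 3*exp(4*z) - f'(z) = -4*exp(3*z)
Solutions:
 f(z) = C1 + 3*exp(4*z)/4 + 4*exp(3*z)/3


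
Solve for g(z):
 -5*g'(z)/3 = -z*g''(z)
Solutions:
 g(z) = C1 + C2*z^(8/3)


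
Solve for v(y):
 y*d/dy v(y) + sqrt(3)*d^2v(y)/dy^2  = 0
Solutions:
 v(y) = C1 + C2*erf(sqrt(2)*3^(3/4)*y/6)


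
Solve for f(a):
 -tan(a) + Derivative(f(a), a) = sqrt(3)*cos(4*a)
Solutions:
 f(a) = C1 - log(cos(a)) + sqrt(3)*sin(4*a)/4


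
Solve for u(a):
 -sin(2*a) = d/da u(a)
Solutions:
 u(a) = C1 + cos(2*a)/2


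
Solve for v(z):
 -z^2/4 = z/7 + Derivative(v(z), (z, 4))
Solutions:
 v(z) = C1 + C2*z + C3*z^2 + C4*z^3 - z^6/1440 - z^5/840


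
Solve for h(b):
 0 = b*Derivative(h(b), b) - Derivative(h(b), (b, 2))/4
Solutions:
 h(b) = C1 + C2*erfi(sqrt(2)*b)


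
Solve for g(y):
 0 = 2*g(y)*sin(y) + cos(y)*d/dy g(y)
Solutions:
 g(y) = C1*cos(y)^2


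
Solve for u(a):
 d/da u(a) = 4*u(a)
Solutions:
 u(a) = C1*exp(4*a)


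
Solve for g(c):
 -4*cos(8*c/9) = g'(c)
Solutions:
 g(c) = C1 - 9*sin(8*c/9)/2


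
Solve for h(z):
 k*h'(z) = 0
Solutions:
 h(z) = C1


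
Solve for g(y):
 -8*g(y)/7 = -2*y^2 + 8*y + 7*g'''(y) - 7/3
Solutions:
 g(y) = C3*exp(-2*7^(1/3)*y/7) + 7*y^2/4 - 7*y + (C1*sin(sqrt(3)*7^(1/3)*y/7) + C2*cos(sqrt(3)*7^(1/3)*y/7))*exp(7^(1/3)*y/7) + 49/24


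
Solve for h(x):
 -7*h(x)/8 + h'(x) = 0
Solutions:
 h(x) = C1*exp(7*x/8)


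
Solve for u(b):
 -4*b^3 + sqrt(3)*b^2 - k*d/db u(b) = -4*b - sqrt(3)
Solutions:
 u(b) = C1 - b^4/k + sqrt(3)*b^3/(3*k) + 2*b^2/k + sqrt(3)*b/k


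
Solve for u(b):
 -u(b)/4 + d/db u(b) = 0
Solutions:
 u(b) = C1*exp(b/4)


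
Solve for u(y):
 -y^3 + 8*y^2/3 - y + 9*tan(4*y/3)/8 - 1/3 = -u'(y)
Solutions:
 u(y) = C1 + y^4/4 - 8*y^3/9 + y^2/2 + y/3 + 27*log(cos(4*y/3))/32


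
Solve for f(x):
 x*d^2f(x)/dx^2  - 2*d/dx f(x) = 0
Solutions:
 f(x) = C1 + C2*x^3


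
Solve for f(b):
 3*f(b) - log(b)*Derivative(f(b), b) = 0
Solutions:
 f(b) = C1*exp(3*li(b))


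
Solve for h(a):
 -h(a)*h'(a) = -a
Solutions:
 h(a) = -sqrt(C1 + a^2)
 h(a) = sqrt(C1 + a^2)


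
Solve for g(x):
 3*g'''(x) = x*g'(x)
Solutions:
 g(x) = C1 + Integral(C2*airyai(3^(2/3)*x/3) + C3*airybi(3^(2/3)*x/3), x)


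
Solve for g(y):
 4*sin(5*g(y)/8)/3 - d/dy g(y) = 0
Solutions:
 -4*y/3 + 4*log(cos(5*g(y)/8) - 1)/5 - 4*log(cos(5*g(y)/8) + 1)/5 = C1


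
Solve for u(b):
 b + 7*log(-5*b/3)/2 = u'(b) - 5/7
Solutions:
 u(b) = C1 + b^2/2 + 7*b*log(-b)/2 + b*(-4*log(3) - 39/14 + log(15)/2 + 3*log(5))


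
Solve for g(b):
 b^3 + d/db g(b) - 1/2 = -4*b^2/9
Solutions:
 g(b) = C1 - b^4/4 - 4*b^3/27 + b/2


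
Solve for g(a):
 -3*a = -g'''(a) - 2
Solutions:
 g(a) = C1 + C2*a + C3*a^2 + a^4/8 - a^3/3


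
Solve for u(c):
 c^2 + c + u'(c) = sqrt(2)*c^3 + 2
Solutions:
 u(c) = C1 + sqrt(2)*c^4/4 - c^3/3 - c^2/2 + 2*c


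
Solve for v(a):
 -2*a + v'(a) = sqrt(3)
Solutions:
 v(a) = C1 + a^2 + sqrt(3)*a


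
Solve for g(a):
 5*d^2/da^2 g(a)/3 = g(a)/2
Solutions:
 g(a) = C1*exp(-sqrt(30)*a/10) + C2*exp(sqrt(30)*a/10)


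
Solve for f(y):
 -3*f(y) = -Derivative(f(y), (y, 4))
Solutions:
 f(y) = C1*exp(-3^(1/4)*y) + C2*exp(3^(1/4)*y) + C3*sin(3^(1/4)*y) + C4*cos(3^(1/4)*y)


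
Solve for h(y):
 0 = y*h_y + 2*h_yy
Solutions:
 h(y) = C1 + C2*erf(y/2)


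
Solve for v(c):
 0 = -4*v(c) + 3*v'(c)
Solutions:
 v(c) = C1*exp(4*c/3)


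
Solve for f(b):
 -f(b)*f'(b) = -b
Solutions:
 f(b) = -sqrt(C1 + b^2)
 f(b) = sqrt(C1 + b^2)


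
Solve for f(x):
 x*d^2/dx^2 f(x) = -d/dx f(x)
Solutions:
 f(x) = C1 + C2*log(x)


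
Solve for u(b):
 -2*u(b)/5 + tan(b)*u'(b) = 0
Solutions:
 u(b) = C1*sin(b)^(2/5)


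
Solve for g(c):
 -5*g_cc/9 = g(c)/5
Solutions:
 g(c) = C1*sin(3*c/5) + C2*cos(3*c/5)


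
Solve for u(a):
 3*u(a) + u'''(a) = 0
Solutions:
 u(a) = C3*exp(-3^(1/3)*a) + (C1*sin(3^(5/6)*a/2) + C2*cos(3^(5/6)*a/2))*exp(3^(1/3)*a/2)


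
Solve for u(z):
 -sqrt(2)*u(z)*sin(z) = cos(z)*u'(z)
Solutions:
 u(z) = C1*cos(z)^(sqrt(2))


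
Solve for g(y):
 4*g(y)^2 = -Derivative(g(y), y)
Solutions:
 g(y) = 1/(C1 + 4*y)


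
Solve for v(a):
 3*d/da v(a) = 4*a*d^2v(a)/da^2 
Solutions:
 v(a) = C1 + C2*a^(7/4)


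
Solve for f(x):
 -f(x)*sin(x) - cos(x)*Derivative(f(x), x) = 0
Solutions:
 f(x) = C1*cos(x)


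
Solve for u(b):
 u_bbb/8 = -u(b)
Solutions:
 u(b) = C3*exp(-2*b) + (C1*sin(sqrt(3)*b) + C2*cos(sqrt(3)*b))*exp(b)


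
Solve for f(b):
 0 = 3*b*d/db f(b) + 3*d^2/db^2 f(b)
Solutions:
 f(b) = C1 + C2*erf(sqrt(2)*b/2)


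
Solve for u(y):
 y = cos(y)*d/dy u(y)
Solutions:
 u(y) = C1 + Integral(y/cos(y), y)


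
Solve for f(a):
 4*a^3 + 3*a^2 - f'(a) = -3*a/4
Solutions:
 f(a) = C1 + a^4 + a^3 + 3*a^2/8


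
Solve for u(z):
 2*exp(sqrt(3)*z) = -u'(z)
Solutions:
 u(z) = C1 - 2*sqrt(3)*exp(sqrt(3)*z)/3


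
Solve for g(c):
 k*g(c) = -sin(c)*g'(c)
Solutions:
 g(c) = C1*exp(k*(-log(cos(c) - 1) + log(cos(c) + 1))/2)


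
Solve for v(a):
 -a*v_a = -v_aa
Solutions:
 v(a) = C1 + C2*erfi(sqrt(2)*a/2)


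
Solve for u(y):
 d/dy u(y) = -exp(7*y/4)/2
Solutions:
 u(y) = C1 - 2*exp(7*y/4)/7


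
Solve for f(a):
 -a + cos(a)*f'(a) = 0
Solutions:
 f(a) = C1 + Integral(a/cos(a), a)


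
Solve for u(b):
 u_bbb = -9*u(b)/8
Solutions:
 u(b) = C3*exp(-3^(2/3)*b/2) + (C1*sin(3*3^(1/6)*b/4) + C2*cos(3*3^(1/6)*b/4))*exp(3^(2/3)*b/4)


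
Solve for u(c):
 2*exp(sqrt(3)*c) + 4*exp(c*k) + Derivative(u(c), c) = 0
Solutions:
 u(c) = C1 - 2*sqrt(3)*exp(sqrt(3)*c)/3 - 4*exp(c*k)/k


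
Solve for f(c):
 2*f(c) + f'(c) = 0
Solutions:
 f(c) = C1*exp(-2*c)


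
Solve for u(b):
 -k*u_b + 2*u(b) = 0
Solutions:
 u(b) = C1*exp(2*b/k)


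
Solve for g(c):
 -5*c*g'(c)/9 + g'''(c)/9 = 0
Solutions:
 g(c) = C1 + Integral(C2*airyai(5^(1/3)*c) + C3*airybi(5^(1/3)*c), c)


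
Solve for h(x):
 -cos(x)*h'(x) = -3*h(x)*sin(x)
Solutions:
 h(x) = C1/cos(x)^3


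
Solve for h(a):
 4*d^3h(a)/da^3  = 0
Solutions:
 h(a) = C1 + C2*a + C3*a^2


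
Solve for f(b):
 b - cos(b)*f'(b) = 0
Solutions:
 f(b) = C1 + Integral(b/cos(b), b)


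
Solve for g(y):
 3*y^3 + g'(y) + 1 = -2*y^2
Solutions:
 g(y) = C1 - 3*y^4/4 - 2*y^3/3 - y


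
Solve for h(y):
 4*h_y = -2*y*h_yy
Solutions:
 h(y) = C1 + C2/y


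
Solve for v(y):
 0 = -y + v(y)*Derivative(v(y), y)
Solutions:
 v(y) = -sqrt(C1 + y^2)
 v(y) = sqrt(C1 + y^2)


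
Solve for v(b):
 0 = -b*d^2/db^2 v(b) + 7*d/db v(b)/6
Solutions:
 v(b) = C1 + C2*b^(13/6)


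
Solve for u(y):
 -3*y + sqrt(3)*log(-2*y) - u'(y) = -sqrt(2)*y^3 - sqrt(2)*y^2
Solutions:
 u(y) = C1 + sqrt(2)*y^4/4 + sqrt(2)*y^3/3 - 3*y^2/2 + sqrt(3)*y*log(-y) + sqrt(3)*y*(-1 + log(2))


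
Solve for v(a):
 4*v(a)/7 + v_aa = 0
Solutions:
 v(a) = C1*sin(2*sqrt(7)*a/7) + C2*cos(2*sqrt(7)*a/7)


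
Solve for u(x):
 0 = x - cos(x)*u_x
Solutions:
 u(x) = C1 + Integral(x/cos(x), x)


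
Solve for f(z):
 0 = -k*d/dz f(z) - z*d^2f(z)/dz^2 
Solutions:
 f(z) = C1 + z^(1 - re(k))*(C2*sin(log(z)*Abs(im(k))) + C3*cos(log(z)*im(k)))


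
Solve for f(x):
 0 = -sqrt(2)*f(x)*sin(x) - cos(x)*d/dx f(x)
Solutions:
 f(x) = C1*cos(x)^(sqrt(2))


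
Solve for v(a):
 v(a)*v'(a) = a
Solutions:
 v(a) = -sqrt(C1 + a^2)
 v(a) = sqrt(C1 + a^2)


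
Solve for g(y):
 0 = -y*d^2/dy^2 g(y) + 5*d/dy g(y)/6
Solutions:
 g(y) = C1 + C2*y^(11/6)


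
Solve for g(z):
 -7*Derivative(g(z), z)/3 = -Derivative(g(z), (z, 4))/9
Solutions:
 g(z) = C1 + C4*exp(21^(1/3)*z) + (C2*sin(3^(5/6)*7^(1/3)*z/2) + C3*cos(3^(5/6)*7^(1/3)*z/2))*exp(-21^(1/3)*z/2)


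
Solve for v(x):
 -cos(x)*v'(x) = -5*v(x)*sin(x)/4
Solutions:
 v(x) = C1/cos(x)^(5/4)


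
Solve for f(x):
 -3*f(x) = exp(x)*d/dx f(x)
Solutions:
 f(x) = C1*exp(3*exp(-x))


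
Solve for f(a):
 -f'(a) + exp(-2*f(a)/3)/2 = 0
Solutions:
 f(a) = 3*log(-sqrt(C1 + a)) - 3*log(3)/2
 f(a) = 3*log(C1 + a/3)/2


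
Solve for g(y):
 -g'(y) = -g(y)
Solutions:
 g(y) = C1*exp(y)


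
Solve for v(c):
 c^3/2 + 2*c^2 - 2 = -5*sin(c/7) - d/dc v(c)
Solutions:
 v(c) = C1 - c^4/8 - 2*c^3/3 + 2*c + 35*cos(c/7)


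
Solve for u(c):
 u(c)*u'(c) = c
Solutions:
 u(c) = -sqrt(C1 + c^2)
 u(c) = sqrt(C1 + c^2)


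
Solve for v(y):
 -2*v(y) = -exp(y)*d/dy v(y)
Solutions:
 v(y) = C1*exp(-2*exp(-y))


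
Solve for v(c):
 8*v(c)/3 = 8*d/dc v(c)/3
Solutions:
 v(c) = C1*exp(c)


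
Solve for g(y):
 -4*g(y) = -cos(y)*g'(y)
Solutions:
 g(y) = C1*(sin(y)^2 + 2*sin(y) + 1)/(sin(y)^2 - 2*sin(y) + 1)


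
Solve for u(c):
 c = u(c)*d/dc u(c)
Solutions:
 u(c) = -sqrt(C1 + c^2)
 u(c) = sqrt(C1 + c^2)


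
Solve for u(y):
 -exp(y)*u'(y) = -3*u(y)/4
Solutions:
 u(y) = C1*exp(-3*exp(-y)/4)


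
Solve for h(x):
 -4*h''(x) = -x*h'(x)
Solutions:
 h(x) = C1 + C2*erfi(sqrt(2)*x/4)


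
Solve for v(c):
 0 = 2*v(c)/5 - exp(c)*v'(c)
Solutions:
 v(c) = C1*exp(-2*exp(-c)/5)


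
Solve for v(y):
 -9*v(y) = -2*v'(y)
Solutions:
 v(y) = C1*exp(9*y/2)


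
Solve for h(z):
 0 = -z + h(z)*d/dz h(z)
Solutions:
 h(z) = -sqrt(C1 + z^2)
 h(z) = sqrt(C1 + z^2)


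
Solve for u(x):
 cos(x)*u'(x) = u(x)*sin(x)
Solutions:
 u(x) = C1/cos(x)


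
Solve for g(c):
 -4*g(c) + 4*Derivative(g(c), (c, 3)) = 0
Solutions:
 g(c) = C3*exp(c) + (C1*sin(sqrt(3)*c/2) + C2*cos(sqrt(3)*c/2))*exp(-c/2)


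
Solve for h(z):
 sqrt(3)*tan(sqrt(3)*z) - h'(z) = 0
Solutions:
 h(z) = C1 - log(cos(sqrt(3)*z))


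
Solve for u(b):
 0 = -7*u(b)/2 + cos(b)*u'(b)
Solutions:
 u(b) = C1*(sin(b) + 1)^(7/4)/(sin(b) - 1)^(7/4)


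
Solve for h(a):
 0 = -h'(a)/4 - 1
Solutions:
 h(a) = C1 - 4*a


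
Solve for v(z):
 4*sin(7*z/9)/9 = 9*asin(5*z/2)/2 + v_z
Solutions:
 v(z) = C1 - 9*z*asin(5*z/2)/2 - 9*sqrt(4 - 25*z^2)/10 - 4*cos(7*z/9)/7


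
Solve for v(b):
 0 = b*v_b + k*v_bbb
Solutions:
 v(b) = C1 + Integral(C2*airyai(b*(-1/k)^(1/3)) + C3*airybi(b*(-1/k)^(1/3)), b)


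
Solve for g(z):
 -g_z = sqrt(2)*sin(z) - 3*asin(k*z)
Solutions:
 g(z) = C1 + 3*Piecewise((z*asin(k*z) + sqrt(-k^2*z^2 + 1)/k, Ne(k, 0)), (0, True)) + sqrt(2)*cos(z)


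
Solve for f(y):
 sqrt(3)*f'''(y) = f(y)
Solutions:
 f(y) = C3*exp(3^(5/6)*y/3) + (C1*sin(3^(1/3)*y/2) + C2*cos(3^(1/3)*y/2))*exp(-3^(5/6)*y/6)


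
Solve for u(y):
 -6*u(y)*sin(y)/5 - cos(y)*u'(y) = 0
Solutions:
 u(y) = C1*cos(y)^(6/5)


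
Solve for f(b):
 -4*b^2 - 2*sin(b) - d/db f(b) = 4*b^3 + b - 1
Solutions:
 f(b) = C1 - b^4 - 4*b^3/3 - b^2/2 + b + 2*cos(b)


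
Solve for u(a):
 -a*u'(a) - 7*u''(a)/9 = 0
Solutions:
 u(a) = C1 + C2*erf(3*sqrt(14)*a/14)


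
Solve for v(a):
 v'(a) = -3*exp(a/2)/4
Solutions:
 v(a) = C1 - 3*exp(a/2)/2


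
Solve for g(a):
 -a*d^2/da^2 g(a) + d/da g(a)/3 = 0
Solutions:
 g(a) = C1 + C2*a^(4/3)


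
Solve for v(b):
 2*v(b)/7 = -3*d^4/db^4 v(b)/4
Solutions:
 v(b) = (C1*sin(2^(1/4)*21^(3/4)*b/21) + C2*cos(2^(1/4)*21^(3/4)*b/21))*exp(-2^(1/4)*21^(3/4)*b/21) + (C3*sin(2^(1/4)*21^(3/4)*b/21) + C4*cos(2^(1/4)*21^(3/4)*b/21))*exp(2^(1/4)*21^(3/4)*b/21)


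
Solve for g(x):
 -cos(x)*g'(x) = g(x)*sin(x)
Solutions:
 g(x) = C1*cos(x)


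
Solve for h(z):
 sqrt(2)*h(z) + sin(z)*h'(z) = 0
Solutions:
 h(z) = C1*(cos(z) + 1)^(sqrt(2)/2)/(cos(z) - 1)^(sqrt(2)/2)


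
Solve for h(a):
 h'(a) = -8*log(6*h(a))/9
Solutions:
 9*Integral(1/(log(_y) + log(6)), (_y, h(a)))/8 = C1 - a


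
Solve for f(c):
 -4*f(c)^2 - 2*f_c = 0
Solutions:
 f(c) = 1/(C1 + 2*c)


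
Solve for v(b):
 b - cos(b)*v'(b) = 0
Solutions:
 v(b) = C1 + Integral(b/cos(b), b)


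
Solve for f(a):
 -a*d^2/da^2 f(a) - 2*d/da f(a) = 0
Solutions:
 f(a) = C1 + C2/a


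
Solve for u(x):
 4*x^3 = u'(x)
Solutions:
 u(x) = C1 + x^4


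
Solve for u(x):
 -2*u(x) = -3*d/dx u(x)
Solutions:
 u(x) = C1*exp(2*x/3)


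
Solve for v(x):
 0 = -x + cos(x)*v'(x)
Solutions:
 v(x) = C1 + Integral(x/cos(x), x)


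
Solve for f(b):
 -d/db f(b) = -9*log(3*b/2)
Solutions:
 f(b) = C1 + 9*b*log(b) - 9*b + b*log(19683/512)


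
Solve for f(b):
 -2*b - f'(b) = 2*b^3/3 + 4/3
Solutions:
 f(b) = C1 - b^4/6 - b^2 - 4*b/3


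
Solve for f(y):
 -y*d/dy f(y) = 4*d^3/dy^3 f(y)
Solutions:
 f(y) = C1 + Integral(C2*airyai(-2^(1/3)*y/2) + C3*airybi(-2^(1/3)*y/2), y)


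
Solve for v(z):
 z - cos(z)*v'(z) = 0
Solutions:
 v(z) = C1 + Integral(z/cos(z), z)


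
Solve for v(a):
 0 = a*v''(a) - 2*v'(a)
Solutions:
 v(a) = C1 + C2*a^3


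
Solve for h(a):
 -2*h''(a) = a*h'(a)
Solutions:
 h(a) = C1 + C2*erf(a/2)


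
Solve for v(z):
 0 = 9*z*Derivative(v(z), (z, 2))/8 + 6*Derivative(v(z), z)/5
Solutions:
 v(z) = C1 + C2/z^(1/15)


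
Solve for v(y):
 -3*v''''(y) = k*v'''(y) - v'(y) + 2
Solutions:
 v(y) = C1 + C2*exp(-y*(2*2^(1/3)*k^2/(2*k^3 + sqrt(-4*k^6 + (2*k^3 - 243)^2) - 243)^(1/3) + 2*k + 2^(2/3)*(2*k^3 + sqrt(-4*k^6 + (2*k^3 - 243)^2) - 243)^(1/3))/18) + C3*exp(y*(-8*2^(1/3)*k^2/((-1 + sqrt(3)*I)*(2*k^3 + sqrt(-4*k^6 + (2*k^3 - 243)^2) - 243)^(1/3)) - 4*k + 2^(2/3)*(2*k^3 + sqrt(-4*k^6 + (2*k^3 - 243)^2) - 243)^(1/3) - 2^(2/3)*sqrt(3)*I*(2*k^3 + sqrt(-4*k^6 + (2*k^3 - 243)^2) - 243)^(1/3))/36) + C4*exp(y*(8*2^(1/3)*k^2/((1 + sqrt(3)*I)*(2*k^3 + sqrt(-4*k^6 + (2*k^3 - 243)^2) - 243)^(1/3)) - 4*k + 2^(2/3)*(2*k^3 + sqrt(-4*k^6 + (2*k^3 - 243)^2) - 243)^(1/3) + 2^(2/3)*sqrt(3)*I*(2*k^3 + sqrt(-4*k^6 + (2*k^3 - 243)^2) - 243)^(1/3))/36) + 2*y


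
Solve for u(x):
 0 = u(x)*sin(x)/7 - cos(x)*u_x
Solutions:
 u(x) = C1/cos(x)^(1/7)


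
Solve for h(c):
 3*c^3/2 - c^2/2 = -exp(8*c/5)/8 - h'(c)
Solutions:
 h(c) = C1 - 3*c^4/8 + c^3/6 - 5*exp(8*c/5)/64


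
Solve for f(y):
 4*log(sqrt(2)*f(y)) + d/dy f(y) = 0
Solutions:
 Integral(1/(2*log(_y) + log(2)), (_y, f(y)))/2 = C1 - y
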